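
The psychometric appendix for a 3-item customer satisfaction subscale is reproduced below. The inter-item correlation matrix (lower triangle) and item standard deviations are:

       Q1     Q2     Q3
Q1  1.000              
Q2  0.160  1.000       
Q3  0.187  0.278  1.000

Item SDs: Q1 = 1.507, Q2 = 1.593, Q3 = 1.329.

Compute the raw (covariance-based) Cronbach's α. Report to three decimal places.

Cronbach's α = 0.436

Σσ²ᵢ = 1.507² + 1.593² + 1.329² = 6.5749
Covariances σ_ij = r_ij · s_i · s_j:
  σ(Q1,Q2) = 0.160 × 1.507 × 1.593 = 0.3841
  σ(Q1,Q3) = 0.187 × 1.507 × 1.329 = 0.3745
  σ(Q2,Q3) = 0.278 × 1.593 × 1.329 = 0.5886
σ²_T = Σσ²ᵢ + 2·Σσ_ij = 6.5749 + 2 × 1.3472 = 9.2693
α = (3/2)·(1 − 6.5749/9.2693) = 0.436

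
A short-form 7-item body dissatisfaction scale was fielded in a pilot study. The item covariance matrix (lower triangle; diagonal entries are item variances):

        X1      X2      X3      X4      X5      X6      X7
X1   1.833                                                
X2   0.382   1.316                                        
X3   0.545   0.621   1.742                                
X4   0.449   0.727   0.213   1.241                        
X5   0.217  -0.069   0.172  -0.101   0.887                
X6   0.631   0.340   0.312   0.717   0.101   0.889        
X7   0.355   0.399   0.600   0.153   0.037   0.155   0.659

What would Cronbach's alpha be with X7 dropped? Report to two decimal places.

Remaining items: X1, X2, X3, X4, X5, X6 (k = 6).
Σσᵢ² = 1.833 + 1.316 + 1.742 + 1.241 + 0.887 + 0.889 = 7.908
total variance = 7.908 + 2 × 5.257 = 18.422
α (item deleted) = (6/5)·(1 − 7.908/18.422) = 0.68

Cronbach's alpha = 0.68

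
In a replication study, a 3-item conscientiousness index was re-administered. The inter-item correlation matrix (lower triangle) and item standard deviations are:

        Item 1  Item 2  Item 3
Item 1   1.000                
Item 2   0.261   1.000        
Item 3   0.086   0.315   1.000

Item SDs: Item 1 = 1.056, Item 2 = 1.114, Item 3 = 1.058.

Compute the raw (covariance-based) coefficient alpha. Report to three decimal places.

Σσ²ᵢ = 1.056² + 1.114² + 1.058² = 3.4755
Covariances σ_ij = r_ij · s_i · s_j:
  σ(Item 1,Item 2) = 0.261 × 1.056 × 1.114 = 0.3070
  σ(Item 1,Item 3) = 0.086 × 1.056 × 1.058 = 0.0961
  σ(Item 2,Item 3) = 0.315 × 1.114 × 1.058 = 0.3713
σ²_T = Σσ²ᵢ + 2·Σσ_ij = 3.4755 + 2 × 0.7744 = 5.0243
α = (3/2)·(1 − 3.4755/5.0243) = 0.462

coefficient alpha = 0.462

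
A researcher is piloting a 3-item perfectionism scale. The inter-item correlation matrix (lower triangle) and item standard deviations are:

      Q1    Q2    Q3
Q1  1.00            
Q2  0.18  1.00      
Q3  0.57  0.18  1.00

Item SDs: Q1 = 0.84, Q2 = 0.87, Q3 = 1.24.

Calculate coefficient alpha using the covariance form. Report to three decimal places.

α = 0.570

Σσ²ᵢ = 0.84² + 0.87² + 1.24² = 3.0001
Covariances σ_ij = r_ij · s_i · s_j:
  σ(Q1,Q2) = 0.18 × 0.84 × 0.87 = 0.1315
  σ(Q1,Q3) = 0.57 × 0.84 × 1.24 = 0.5937
  σ(Q2,Q3) = 0.18 × 0.87 × 1.24 = 0.1942
σ²_T = Σσ²ᵢ + 2·Σσ_ij = 3.0001 + 2 × 0.9194 = 4.8389
α = (3/2)·(1 − 3.0001/4.8389) = 0.570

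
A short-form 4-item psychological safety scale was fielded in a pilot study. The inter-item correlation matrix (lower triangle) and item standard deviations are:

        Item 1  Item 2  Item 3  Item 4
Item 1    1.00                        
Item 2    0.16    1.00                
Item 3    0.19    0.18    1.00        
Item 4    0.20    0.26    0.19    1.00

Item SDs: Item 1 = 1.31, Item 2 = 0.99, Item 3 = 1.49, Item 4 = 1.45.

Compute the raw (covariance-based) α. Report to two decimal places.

Σσ²ᵢ = 1.31² + 0.99² + 1.49² + 1.45² = 7.0188
Covariances σ_ij = r_ij · s_i · s_j:
  σ(Item 1,Item 2) = 0.16 × 1.31 × 0.99 = 0.2075
  σ(Item 1,Item 3) = 0.19 × 1.31 × 1.49 = 0.3709
  σ(Item 1,Item 4) = 0.20 × 1.31 × 1.45 = 0.3799
  σ(Item 2,Item 3) = 0.18 × 0.99 × 1.49 = 0.2655
  σ(Item 2,Item 4) = 0.26 × 0.99 × 1.45 = 0.3732
  σ(Item 3,Item 4) = 0.19 × 1.49 × 1.45 = 0.4105
σ²_T = Σσ²ᵢ + 2·Σσ_ij = 7.0188 + 2 × 2.0075 = 11.0338
α = (4/3)·(1 − 7.0188/11.0338) = 0.49

α = 0.49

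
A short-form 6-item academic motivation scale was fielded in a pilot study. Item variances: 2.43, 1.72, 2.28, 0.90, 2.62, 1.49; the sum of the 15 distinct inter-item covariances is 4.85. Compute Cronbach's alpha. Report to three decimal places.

α = 0.551

ΣVar(i) = 2.43 + 1.72 + 2.28 + 0.90 + 2.62 + 1.49 = 11.44
Sum of distinct covariances = 4.85
total variance = ΣVar(i) + 2·Σcov = 11.44 + 2 × 4.85 = 21.14
α = (6/5)·(1 − 11.44/21.14) = 0.551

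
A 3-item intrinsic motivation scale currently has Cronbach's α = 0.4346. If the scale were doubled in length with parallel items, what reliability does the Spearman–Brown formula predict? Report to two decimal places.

predicted reliability = 0.61

Length factor m = 2
α' = m·α / (1 + (m−1)·α)
   = 2 × 0.4346 / (1 + (2 − 1) × 0.4346)
   = 0.8692 / 1.4346 = 0.61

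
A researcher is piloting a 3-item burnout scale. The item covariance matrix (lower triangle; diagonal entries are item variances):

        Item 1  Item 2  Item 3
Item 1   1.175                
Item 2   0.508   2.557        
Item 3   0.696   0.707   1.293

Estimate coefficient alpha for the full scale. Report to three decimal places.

ΣVar(i) = 1.175 + 2.557 + 1.293 = 5.025
Σ_{i<j} σ_ij = 1.911
total variance = 5.025 + 2 × 1.911 = 8.847
α = (k/(k−1))·(1 − ΣVar(i)/total variance) = (3/2)·(1 − 5.025/8.847) = 0.648

α = 0.648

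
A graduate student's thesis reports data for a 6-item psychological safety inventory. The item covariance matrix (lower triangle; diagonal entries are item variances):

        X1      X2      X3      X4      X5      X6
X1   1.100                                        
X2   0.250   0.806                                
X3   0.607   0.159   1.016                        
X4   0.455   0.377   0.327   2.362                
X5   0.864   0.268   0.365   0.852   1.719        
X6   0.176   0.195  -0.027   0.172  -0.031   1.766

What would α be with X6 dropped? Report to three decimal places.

α = 0.705

Remaining items: X1, X2, X3, X4, X5 (k = 5).
sum of item variances = 1.100 + 0.806 + 1.016 + 2.362 + 1.719 = 7.003
total variance = 7.003 + 2 × 4.524 = 16.051
α (item deleted) = (5/4)·(1 − 7.003/16.051) = 0.705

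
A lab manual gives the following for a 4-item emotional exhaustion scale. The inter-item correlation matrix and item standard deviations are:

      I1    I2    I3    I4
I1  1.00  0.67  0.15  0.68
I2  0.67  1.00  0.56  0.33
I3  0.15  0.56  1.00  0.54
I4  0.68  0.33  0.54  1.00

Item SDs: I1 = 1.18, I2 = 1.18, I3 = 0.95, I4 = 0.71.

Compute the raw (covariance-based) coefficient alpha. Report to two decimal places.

Σσ²ᵢ = 1.18² + 1.18² + 0.95² + 0.71² = 4.1914
Covariances σ_ij = r_ij · s_i · s_j:
  σ(I1,I2) = 0.67 × 1.18 × 1.18 = 0.9329
  σ(I1,I3) = 0.15 × 1.18 × 0.95 = 0.1681
  σ(I1,I4) = 0.68 × 1.18 × 0.71 = 0.5697
  σ(I2,I3) = 0.56 × 1.18 × 0.95 = 0.6278
  σ(I2,I4) = 0.33 × 1.18 × 0.71 = 0.2765
  σ(I3,I4) = 0.54 × 0.95 × 0.71 = 0.3642
σ²_T = Σσ²ᵢ + 2·Σσ_ij = 4.1914 + 2 × 2.9392 = 10.0698
α = (4/3)·(1 − 4.1914/10.0698) = 0.78

coefficient alpha = 0.78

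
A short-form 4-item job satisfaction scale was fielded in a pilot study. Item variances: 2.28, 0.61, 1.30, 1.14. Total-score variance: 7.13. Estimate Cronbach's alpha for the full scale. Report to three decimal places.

Σσᵢ² = 2.28 + 0.61 + 1.30 + 1.14 = 5.33
α = (k/(k−1))·(1 − Σσᵢ²/σ²_T) = (4/3)·(1 − 5.33/7.13) = 0.337

Cronbach's alpha = 0.337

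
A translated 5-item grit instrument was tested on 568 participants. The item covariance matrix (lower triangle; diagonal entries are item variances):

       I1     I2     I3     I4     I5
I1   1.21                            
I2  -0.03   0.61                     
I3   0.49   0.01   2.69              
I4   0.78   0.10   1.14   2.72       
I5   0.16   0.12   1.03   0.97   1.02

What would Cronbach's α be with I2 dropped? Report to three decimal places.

Remaining items: I1, I3, I4, I5 (k = 4).
ΣVar(i) = 1.21 + 2.69 + 2.72 + 1.02 = 7.64
σ²_total = 7.64 + 2 × 4.57 = 16.78
α (item deleted) = (4/3)·(1 − 7.64/16.78) = 0.726

α = 0.726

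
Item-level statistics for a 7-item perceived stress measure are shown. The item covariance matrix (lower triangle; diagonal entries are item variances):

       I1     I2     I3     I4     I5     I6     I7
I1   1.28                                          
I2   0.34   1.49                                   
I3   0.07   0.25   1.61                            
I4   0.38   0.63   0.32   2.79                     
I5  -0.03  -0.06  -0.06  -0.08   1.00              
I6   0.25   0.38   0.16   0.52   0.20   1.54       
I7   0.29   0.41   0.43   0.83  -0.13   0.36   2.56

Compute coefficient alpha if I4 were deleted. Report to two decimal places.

Remaining items: I1, I2, I3, I5, I6, I7 (k = 6).
sum of item variances = 1.28 + 1.49 + 1.61 + 1.00 + 1.54 + 2.56 = 9.48
σ²_T = 9.48 + 2 × 2.86 = 15.20
α (item deleted) = (6/5)·(1 − 9.48/15.20) = 0.45

α = 0.45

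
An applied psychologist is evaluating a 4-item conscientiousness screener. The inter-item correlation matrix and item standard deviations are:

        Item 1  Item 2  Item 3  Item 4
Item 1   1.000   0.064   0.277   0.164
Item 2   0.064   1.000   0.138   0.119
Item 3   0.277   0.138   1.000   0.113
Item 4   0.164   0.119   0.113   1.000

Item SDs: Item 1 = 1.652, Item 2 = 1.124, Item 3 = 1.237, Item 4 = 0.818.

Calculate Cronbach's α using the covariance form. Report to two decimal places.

Cronbach's α = 0.40

Σσ²ᵢ = 1.652² + 1.124² + 1.237² + 0.818² = 6.1918
Covariances σ_ij = r_ij · s_i · s_j:
  σ(Item 1,Item 2) = 0.064 × 1.652 × 1.124 = 0.1188
  σ(Item 1,Item 3) = 0.277 × 1.652 × 1.237 = 0.5661
  σ(Item 1,Item 4) = 0.164 × 1.652 × 0.818 = 0.2216
  σ(Item 2,Item 3) = 0.138 × 1.124 × 1.237 = 0.1919
  σ(Item 2,Item 4) = 0.119 × 1.124 × 0.818 = 0.1094
  σ(Item 3,Item 4) = 0.113 × 1.237 × 0.818 = 0.1143
σ²_T = Σσ²ᵢ + 2·Σσ_ij = 6.1918 + 2 × 1.3221 = 8.8360
α = (4/3)·(1 − 6.1918/8.8360) = 0.40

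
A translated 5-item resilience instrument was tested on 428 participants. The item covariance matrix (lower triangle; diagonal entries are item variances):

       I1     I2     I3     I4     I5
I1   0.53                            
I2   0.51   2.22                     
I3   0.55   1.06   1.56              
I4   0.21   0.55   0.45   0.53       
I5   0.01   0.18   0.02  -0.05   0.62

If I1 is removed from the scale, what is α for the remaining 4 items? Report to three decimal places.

Remaining items: I2, I3, I4, I5 (k = 4).
Σσ²ᵢ = 2.22 + 1.56 + 0.53 + 0.62 = 4.93
Var(T) = 4.93 + 2 × 2.21 = 9.35
α (item deleted) = (4/3)·(1 − 4.93/9.35) = 0.630

α = 0.630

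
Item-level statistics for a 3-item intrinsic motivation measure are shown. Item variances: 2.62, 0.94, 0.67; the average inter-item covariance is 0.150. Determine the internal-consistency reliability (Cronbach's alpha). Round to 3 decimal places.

Σσ²ᵢ = 2.62 + 0.94 + 0.67 = 4.23
Sum of the 3 distinct covariances = 3 × 0.150 = 0.450
σ²_total = Σσ²ᵢ + 2·Σcov = 4.23 + 2 × 0.450 = 5.130
α = (3/2)·(1 − 4.23/5.130) = 0.263

α = 0.263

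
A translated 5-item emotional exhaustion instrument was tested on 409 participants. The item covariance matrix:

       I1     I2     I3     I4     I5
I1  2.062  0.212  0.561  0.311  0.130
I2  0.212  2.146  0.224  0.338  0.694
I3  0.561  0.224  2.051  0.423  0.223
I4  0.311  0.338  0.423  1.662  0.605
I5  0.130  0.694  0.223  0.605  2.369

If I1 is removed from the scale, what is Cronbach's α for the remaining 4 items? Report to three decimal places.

Remaining items: I2, I3, I4, I5 (k = 4).
ΣVar(i) = 2.146 + 2.051 + 1.662 + 2.369 = 8.228
Var(T) = 8.228 + 2 × 2.507 = 13.242
α (item deleted) = (4/3)·(1 − 8.228/13.242) = 0.505

α = 0.505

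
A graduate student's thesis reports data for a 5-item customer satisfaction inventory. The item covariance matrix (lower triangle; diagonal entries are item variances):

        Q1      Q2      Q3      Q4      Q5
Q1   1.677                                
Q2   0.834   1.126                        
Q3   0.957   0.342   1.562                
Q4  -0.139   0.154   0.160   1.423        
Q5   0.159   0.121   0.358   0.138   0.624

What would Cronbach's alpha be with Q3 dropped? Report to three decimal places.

Cronbach's alpha = 0.458

Remaining items: Q1, Q2, Q4, Q5 (k = 4).
Σσ²ᵢ = 1.677 + 1.126 + 1.423 + 0.624 = 4.850
σ²_T = 4.850 + 2 × 1.267 = 7.384
α (item deleted) = (4/3)·(1 − 4.850/7.384) = 0.458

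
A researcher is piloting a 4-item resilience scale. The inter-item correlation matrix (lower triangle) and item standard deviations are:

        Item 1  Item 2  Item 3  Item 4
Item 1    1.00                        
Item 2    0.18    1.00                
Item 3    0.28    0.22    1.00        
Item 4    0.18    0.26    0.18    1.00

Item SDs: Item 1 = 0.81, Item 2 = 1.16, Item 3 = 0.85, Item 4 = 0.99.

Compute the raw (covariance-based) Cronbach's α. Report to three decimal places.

α = 0.517

Σσ²ᵢ = 0.81² + 1.16² + 0.85² + 0.99² = 3.7043
Covariances σ_ij = r_ij · s_i · s_j:
  σ(Item 1,Item 2) = 0.18 × 0.81 × 1.16 = 0.1691
  σ(Item 1,Item 3) = 0.28 × 0.81 × 0.85 = 0.1928
  σ(Item 1,Item 4) = 0.18 × 0.81 × 0.99 = 0.1443
  σ(Item 2,Item 3) = 0.22 × 1.16 × 0.85 = 0.2169
  σ(Item 2,Item 4) = 0.26 × 1.16 × 0.99 = 0.2986
  σ(Item 3,Item 4) = 0.18 × 0.85 × 0.99 = 0.1515
σ²_T = Σσ²ᵢ + 2·Σσ_ij = 3.7043 + 2 × 1.1732 = 6.0507
α = (4/3)·(1 − 3.7043/6.0507) = 0.517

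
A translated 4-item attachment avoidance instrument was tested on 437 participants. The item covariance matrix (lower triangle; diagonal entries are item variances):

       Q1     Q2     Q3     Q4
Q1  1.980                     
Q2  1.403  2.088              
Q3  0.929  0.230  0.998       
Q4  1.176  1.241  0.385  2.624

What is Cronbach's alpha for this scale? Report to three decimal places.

Cronbach's alpha = 0.777

sum of item variances = 1.980 + 2.088 + 0.998 + 2.624 = 7.690
Σ_{i<j} σ_ij = 5.364
Var(T) = 7.690 + 2 × 5.364 = 18.418
α = (k/(k−1))·(1 − sum of item variances/Var(T)) = (4/3)·(1 − 7.690/18.418) = 0.777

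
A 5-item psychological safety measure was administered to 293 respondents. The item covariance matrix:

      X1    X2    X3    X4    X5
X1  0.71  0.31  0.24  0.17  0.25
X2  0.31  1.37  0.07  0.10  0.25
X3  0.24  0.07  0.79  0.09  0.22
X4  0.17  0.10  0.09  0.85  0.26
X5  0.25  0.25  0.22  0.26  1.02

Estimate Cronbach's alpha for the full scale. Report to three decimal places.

ΣVar(i) = 0.71 + 1.37 + 0.79 + 0.85 + 1.02 = 4.74
Sum of the distinct covariances = 1.96
total variance = 4.74 + 2 × 1.96 = 8.66
α = (k/(k−1))·(1 − ΣVar(i)/total variance) = (5/4)·(1 − 4.74/8.66) = 0.566

Cronbach's alpha = 0.566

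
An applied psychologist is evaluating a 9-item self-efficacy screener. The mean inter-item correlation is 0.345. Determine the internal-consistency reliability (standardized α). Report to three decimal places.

standardized α = 0.826

Standardized α = k·r̄ / (1 + (k−1)·r̄) = 9 × 0.345 / (1 + 8 × 0.345)
  = 3.1050 / 3.7600 = 0.826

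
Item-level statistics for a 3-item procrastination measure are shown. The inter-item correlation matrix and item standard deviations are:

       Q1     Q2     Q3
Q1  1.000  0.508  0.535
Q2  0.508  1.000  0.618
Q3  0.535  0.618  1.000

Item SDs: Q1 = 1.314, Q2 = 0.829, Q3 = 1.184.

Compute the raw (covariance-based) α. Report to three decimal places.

α = 0.766

Σσ²ᵢ = 1.314² + 0.829² + 1.184² = 3.8157
Covariances σ_ij = r_ij · s_i · s_j:
  σ(Q1,Q2) = 0.508 × 1.314 × 0.829 = 0.5534
  σ(Q1,Q3) = 0.535 × 1.314 × 1.184 = 0.8323
  σ(Q2,Q3) = 0.618 × 0.829 × 1.184 = 0.6066
σ²_T = Σσ²ᵢ + 2·Σσ_ij = 3.8157 + 2 × 1.9923 = 7.8003
α = (3/2)·(1 − 3.8157/7.8003) = 0.766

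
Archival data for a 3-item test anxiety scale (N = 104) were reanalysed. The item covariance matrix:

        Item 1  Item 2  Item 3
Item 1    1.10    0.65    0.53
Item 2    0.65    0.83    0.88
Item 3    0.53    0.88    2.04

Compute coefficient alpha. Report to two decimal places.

coefficient alpha = 0.76

Σσ²ᵢ = 1.10 + 0.83 + 2.04 = 3.97
Sum of off-diagonal covariances = 2.06
σ²_total = 3.97 + 2 × 2.06 = 8.09
α = (k/(k−1))·(1 − Σσ²ᵢ/σ²_total) = (3/2)·(1 − 3.97/8.09) = 0.76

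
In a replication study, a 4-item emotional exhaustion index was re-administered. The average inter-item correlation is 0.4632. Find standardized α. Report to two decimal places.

Standardized α = k·r̄ / (1 + (k−1)·r̄) = 4 × 0.4632 / (1 + 3 × 0.4632)
  = 1.8528 / 2.3896 = 0.78

α = 0.78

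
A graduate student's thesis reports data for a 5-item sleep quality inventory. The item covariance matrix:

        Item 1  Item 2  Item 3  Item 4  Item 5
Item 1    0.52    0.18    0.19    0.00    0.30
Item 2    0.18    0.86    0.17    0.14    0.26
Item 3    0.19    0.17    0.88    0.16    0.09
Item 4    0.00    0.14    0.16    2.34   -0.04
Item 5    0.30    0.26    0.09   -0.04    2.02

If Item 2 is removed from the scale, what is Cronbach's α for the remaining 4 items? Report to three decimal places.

Cronbach's α = 0.261

Remaining items: Item 1, Item 3, Item 4, Item 5 (k = 4).
Σσᵢ² = 0.52 + 0.88 + 2.34 + 2.02 = 5.76
Var(T) = 5.76 + 2 × 0.70 = 7.16
α (item deleted) = (4/3)·(1 − 5.76/7.16) = 0.261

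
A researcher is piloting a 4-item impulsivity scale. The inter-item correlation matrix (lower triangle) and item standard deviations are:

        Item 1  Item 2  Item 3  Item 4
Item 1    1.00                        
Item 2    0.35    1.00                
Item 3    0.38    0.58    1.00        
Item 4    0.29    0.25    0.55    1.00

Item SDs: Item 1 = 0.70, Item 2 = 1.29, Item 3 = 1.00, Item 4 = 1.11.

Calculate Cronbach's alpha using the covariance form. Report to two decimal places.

α = 0.71

Σσ²ᵢ = 0.70² + 1.29² + 1.00² + 1.11² = 4.3862
Covariances σ_ij = r_ij · s_i · s_j:
  σ(Item 1,Item 2) = 0.35 × 0.70 × 1.29 = 0.3160
  σ(Item 1,Item 3) = 0.38 × 0.70 × 1.00 = 0.2660
  σ(Item 1,Item 4) = 0.29 × 0.70 × 1.11 = 0.2253
  σ(Item 2,Item 3) = 0.58 × 1.29 × 1.00 = 0.7482
  σ(Item 2,Item 4) = 0.25 × 1.29 × 1.11 = 0.3580
  σ(Item 3,Item 4) = 0.55 × 1.00 × 1.11 = 0.6105
σ²_T = Σσ²ᵢ + 2·Σσ_ij = 4.3862 + 2 × 2.5240 = 9.4342
α = (4/3)·(1 − 4.3862/9.4342) = 0.71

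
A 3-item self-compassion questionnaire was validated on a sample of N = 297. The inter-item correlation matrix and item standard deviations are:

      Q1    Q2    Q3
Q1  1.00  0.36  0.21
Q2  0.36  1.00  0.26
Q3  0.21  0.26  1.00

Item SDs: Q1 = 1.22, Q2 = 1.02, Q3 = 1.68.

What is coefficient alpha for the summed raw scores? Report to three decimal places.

coefficient alpha = 0.497

Σσ²ᵢ = 1.22² + 1.02² + 1.68² = 5.3512
Covariances σ_ij = r_ij · s_i · s_j:
  σ(Q1,Q2) = 0.36 × 1.22 × 1.02 = 0.4480
  σ(Q1,Q3) = 0.21 × 1.22 × 1.68 = 0.4304
  σ(Q2,Q3) = 0.26 × 1.02 × 1.68 = 0.4455
σ²_T = Σσ²ᵢ + 2·Σσ_ij = 5.3512 + 2 × 1.3239 = 7.9990
α = (3/2)·(1 − 5.3512/7.9990) = 0.497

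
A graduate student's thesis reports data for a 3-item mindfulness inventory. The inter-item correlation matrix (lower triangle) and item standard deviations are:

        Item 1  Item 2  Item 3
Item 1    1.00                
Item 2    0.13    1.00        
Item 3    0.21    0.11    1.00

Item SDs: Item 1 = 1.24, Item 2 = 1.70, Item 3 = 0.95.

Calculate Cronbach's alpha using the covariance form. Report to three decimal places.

α = 0.312

Σσ²ᵢ = 1.24² + 1.70² + 0.95² = 5.3301
Covariances σ_ij = r_ij · s_i · s_j:
  σ(Item 1,Item 2) = 0.13 × 1.24 × 1.70 = 0.2740
  σ(Item 1,Item 3) = 0.21 × 1.24 × 0.95 = 0.2474
  σ(Item 2,Item 3) = 0.11 × 1.70 × 0.95 = 0.1777
σ²_T = Σσ²ᵢ + 2·Σσ_ij = 5.3301 + 2 × 0.6991 = 6.7283
α = (3/2)·(1 − 5.3301/6.7283) = 0.312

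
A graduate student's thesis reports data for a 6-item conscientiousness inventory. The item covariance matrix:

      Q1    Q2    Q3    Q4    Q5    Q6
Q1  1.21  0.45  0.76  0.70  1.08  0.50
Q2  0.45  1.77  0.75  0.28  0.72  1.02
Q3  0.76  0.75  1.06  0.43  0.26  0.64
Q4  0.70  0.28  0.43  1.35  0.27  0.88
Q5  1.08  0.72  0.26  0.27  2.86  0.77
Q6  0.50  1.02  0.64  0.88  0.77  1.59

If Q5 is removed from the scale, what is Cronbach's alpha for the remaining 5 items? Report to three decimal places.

Remaining items: Q1, Q2, Q3, Q4, Q6 (k = 5).
sum of item variances = 1.21 + 1.77 + 1.06 + 1.35 + 1.59 = 6.98
Var(T) = 6.98 + 2 × 6.41 = 19.80
α (item deleted) = (5/4)·(1 − 6.98/19.80) = 0.809

α = 0.809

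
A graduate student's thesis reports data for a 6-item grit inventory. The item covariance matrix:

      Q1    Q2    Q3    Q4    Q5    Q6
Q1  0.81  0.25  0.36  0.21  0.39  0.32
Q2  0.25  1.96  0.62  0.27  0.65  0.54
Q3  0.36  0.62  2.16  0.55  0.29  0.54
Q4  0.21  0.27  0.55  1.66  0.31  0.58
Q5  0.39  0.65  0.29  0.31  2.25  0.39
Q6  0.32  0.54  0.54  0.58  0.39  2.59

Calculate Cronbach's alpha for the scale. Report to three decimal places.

Cronbach's alpha = 0.628

Σσ²ᵢ = 0.81 + 1.96 + 2.16 + 1.66 + 2.25 + 2.59 = 11.43
Σ_{i<j} σ_ij = 6.27
total variance = 11.43 + 2 × 6.27 = 23.97
α = (k/(k−1))·(1 − Σσ²ᵢ/total variance) = (6/5)·(1 − 11.43/23.97) = 0.628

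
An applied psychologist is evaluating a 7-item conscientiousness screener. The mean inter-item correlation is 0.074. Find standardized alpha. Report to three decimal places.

Standardized α = k·r̄ / (1 + (k−1)·r̄) = 7 × 0.074 / (1 + 6 × 0.074)
  = 0.5180 / 1.4440 = 0.359

α = 0.359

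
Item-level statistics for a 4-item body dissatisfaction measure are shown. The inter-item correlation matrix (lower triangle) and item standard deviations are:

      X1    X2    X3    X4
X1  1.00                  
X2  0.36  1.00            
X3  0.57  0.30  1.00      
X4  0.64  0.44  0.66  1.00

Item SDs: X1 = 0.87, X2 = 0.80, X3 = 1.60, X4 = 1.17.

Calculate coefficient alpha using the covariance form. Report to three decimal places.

coefficient alpha = 0.778

Σσ²ᵢ = 0.87² + 0.80² + 1.60² + 1.17² = 5.3258
Covariances σ_ij = r_ij · s_i · s_j:
  σ(X1,X2) = 0.36 × 0.87 × 0.80 = 0.2506
  σ(X1,X3) = 0.57 × 0.87 × 1.60 = 0.7934
  σ(X1,X4) = 0.64 × 0.87 × 1.17 = 0.6515
  σ(X2,X3) = 0.30 × 0.80 × 1.60 = 0.3840
  σ(X2,X4) = 0.44 × 0.80 × 1.17 = 0.4118
  σ(X3,X4) = 0.66 × 1.60 × 1.17 = 1.2355
σ²_T = Σσ²ᵢ + 2·Σσ_ij = 5.3258 + 2 × 3.7268 = 12.7794
α = (4/3)·(1 − 5.3258/12.7794) = 0.778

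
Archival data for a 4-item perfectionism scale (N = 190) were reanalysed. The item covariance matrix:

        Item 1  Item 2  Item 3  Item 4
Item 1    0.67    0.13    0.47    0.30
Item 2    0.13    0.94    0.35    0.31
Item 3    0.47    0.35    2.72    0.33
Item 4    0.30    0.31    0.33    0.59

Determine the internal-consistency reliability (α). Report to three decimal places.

α = 0.579

ΣVar(i) = 0.67 + 0.94 + 2.72 + 0.59 = 4.92
Sum of the distinct covariances = 1.89
Var(T) = 4.92 + 2 × 1.89 = 8.70
α = (k/(k−1))·(1 − ΣVar(i)/Var(T)) = (4/3)·(1 − 4.92/8.70) = 0.579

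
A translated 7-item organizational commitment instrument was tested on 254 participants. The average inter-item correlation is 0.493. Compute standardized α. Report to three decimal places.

standardized α = 0.872

Standardized α = k·r̄ / (1 + (k−1)·r̄) = 7 × 0.493 / (1 + 6 × 0.493)
  = 3.4510 / 3.9580 = 0.872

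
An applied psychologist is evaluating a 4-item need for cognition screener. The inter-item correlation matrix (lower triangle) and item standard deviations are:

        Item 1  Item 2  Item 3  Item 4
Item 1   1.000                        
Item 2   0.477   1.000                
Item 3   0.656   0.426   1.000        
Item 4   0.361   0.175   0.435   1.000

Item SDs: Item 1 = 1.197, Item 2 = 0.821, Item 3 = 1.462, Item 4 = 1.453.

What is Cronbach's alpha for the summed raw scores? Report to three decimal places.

Σσ²ᵢ = 1.197² + 0.821² + 1.462² + 1.453² = 6.3555
Covariances σ_ij = r_ij · s_i · s_j:
  σ(Item 1,Item 2) = 0.477 × 1.197 × 0.821 = 0.4688
  σ(Item 1,Item 3) = 0.656 × 1.197 × 1.462 = 1.1480
  σ(Item 1,Item 4) = 0.361 × 1.197 × 1.453 = 0.6279
  σ(Item 2,Item 3) = 0.426 × 0.821 × 1.462 = 0.5113
  σ(Item 2,Item 4) = 0.175 × 0.821 × 1.453 = 0.2088
  σ(Item 3,Item 4) = 0.435 × 1.462 × 1.453 = 0.9241
σ²_T = Σσ²ᵢ + 2·Σσ_ij = 6.3555 + 2 × 3.8889 = 14.1333
α = (4/3)·(1 − 6.3555/14.1333) = 0.734

α = 0.734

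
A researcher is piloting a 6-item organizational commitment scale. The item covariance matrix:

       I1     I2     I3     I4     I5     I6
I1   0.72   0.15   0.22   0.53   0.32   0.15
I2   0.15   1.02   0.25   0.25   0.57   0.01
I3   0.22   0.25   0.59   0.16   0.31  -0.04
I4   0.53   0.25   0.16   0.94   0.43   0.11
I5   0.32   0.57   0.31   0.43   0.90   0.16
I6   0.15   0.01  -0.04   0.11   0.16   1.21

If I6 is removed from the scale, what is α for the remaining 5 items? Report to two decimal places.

Remaining items: I1, I2, I3, I4, I5 (k = 5).
Σσᵢ² = 0.72 + 1.02 + 0.59 + 0.94 + 0.90 = 4.17
σ²_total = 4.17 + 2 × 3.19 = 10.55
α (item deleted) = (5/4)·(1 − 4.17/10.55) = 0.76

α = 0.76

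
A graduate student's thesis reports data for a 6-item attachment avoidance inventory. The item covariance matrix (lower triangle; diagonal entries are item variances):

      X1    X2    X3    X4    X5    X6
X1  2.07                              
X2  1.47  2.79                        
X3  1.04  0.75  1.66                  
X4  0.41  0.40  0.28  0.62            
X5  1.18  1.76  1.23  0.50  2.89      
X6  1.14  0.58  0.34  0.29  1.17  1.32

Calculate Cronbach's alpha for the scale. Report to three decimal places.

α = 0.826

Σσᵢ² = 2.07 + 2.79 + 1.66 + 0.62 + 2.89 + 1.32 = 11.35
Sum of off-diagonal covariances = 12.54
total variance = 11.35 + 2 × 12.54 = 36.43
α = (k/(k−1))·(1 − Σσᵢ²/total variance) = (6/5)·(1 − 11.35/36.43) = 0.826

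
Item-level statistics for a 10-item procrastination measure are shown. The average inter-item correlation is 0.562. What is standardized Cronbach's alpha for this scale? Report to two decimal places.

Standardized α = k·r̄ / (1 + (k−1)·r̄) = 10 × 0.562 / (1 + 9 × 0.562)
  = 5.6200 / 6.0580 = 0.93

standardized Cronbach's alpha = 0.93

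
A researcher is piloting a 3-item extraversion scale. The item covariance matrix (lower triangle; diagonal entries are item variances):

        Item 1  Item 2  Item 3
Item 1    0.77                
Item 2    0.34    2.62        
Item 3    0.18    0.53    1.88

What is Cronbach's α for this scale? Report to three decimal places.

Σσ²ᵢ = 0.77 + 2.62 + 1.88 = 5.27
Sum of off-diagonal covariances = 1.05
σ²_T = 5.27 + 2 × 1.05 = 7.37
α = (k/(k−1))·(1 − Σσ²ᵢ/σ²_T) = (3/2)·(1 − 5.27/7.37) = 0.427

Cronbach's α = 0.427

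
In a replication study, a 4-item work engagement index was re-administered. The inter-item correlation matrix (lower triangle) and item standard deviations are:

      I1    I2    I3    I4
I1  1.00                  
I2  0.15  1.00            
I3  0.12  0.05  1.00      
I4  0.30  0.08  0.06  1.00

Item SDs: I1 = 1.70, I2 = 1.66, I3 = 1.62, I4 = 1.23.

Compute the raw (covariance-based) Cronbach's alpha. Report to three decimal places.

Σσ²ᵢ = 1.70² + 1.66² + 1.62² + 1.23² = 9.7829
Covariances σ_ij = r_ij · s_i · s_j:
  σ(I1,I2) = 0.15 × 1.70 × 1.66 = 0.4233
  σ(I1,I3) = 0.12 × 1.70 × 1.62 = 0.3305
  σ(I1,I4) = 0.30 × 1.70 × 1.23 = 0.6273
  σ(I2,I3) = 0.05 × 1.66 × 1.62 = 0.1345
  σ(I2,I4) = 0.08 × 1.66 × 1.23 = 0.1633
  σ(I3,I4) = 0.06 × 1.62 × 1.23 = 0.1196
σ²_T = Σσ²ᵢ + 2·Σσ_ij = 9.7829 + 2 × 1.7985 = 13.3799
α = (4/3)·(1 − 9.7829/13.3799) = 0.358

α = 0.358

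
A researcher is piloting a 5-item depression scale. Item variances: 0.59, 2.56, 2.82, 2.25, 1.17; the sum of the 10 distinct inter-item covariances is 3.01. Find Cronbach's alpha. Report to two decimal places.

Cronbach's alpha = 0.49

ΣVar(i) = 0.59 + 2.56 + 2.82 + 2.25 + 1.17 = 9.39
Sum of distinct covariances = 3.01
σ²_total = ΣVar(i) + 2·Σcov = 9.39 + 2 × 3.01 = 15.41
α = (5/4)·(1 − 9.39/15.41) = 0.49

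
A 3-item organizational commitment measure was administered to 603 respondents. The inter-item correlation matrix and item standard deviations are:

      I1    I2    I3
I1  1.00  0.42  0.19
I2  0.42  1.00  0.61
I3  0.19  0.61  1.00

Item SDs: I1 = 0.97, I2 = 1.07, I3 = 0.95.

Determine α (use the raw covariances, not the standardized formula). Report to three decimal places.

α = 0.678

Σσ²ᵢ = 0.97² + 1.07² + 0.95² = 2.9883
Covariances σ_ij = r_ij · s_i · s_j:
  σ(I1,I2) = 0.42 × 0.97 × 1.07 = 0.4359
  σ(I1,I3) = 0.19 × 0.97 × 0.95 = 0.1751
  σ(I2,I3) = 0.61 × 1.07 × 0.95 = 0.6201
σ²_T = Σσ²ᵢ + 2·Σσ_ij = 2.9883 + 2 × 1.2311 = 5.4505
α = (3/2)·(1 − 2.9883/5.4505) = 0.678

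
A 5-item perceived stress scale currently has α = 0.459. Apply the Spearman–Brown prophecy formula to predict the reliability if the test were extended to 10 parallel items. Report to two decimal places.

predicted reliability = 0.63

Length factor m = 10/5 = 2.0000
α' = m·α / (1 + (m−1)·α)
   = 10/5 × 0.459 / (1 + (10/5 − 1) × 0.459)
   = 0.9180 / 1.4590 = 0.63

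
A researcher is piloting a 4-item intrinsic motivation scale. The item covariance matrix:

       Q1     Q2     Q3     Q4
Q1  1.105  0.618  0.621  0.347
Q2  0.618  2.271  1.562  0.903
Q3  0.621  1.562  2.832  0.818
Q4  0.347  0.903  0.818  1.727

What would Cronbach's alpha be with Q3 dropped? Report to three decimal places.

α = 0.634

Remaining items: Q1, Q2, Q4 (k = 3).
Σσ²ᵢ = 1.105 + 2.271 + 1.727 = 5.103
total variance = 5.103 + 2 × 1.868 = 8.839
α (item deleted) = (3/2)·(1 − 5.103/8.839) = 0.634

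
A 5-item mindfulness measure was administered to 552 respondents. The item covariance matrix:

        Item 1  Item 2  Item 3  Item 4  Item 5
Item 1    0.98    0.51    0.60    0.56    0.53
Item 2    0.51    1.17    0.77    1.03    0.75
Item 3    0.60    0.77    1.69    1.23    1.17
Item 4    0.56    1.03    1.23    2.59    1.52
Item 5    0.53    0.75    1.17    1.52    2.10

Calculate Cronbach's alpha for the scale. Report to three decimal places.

ΣVar(i) = 0.98 + 1.17 + 1.69 + 2.59 + 2.10 = 8.53
Sum of the distinct covariances = 8.67
Var(T) = 8.53 + 2 × 8.67 = 25.87
α = (k/(k−1))·(1 − ΣVar(i)/Var(T)) = (5/4)·(1 − 8.53/25.87) = 0.838

α = 0.838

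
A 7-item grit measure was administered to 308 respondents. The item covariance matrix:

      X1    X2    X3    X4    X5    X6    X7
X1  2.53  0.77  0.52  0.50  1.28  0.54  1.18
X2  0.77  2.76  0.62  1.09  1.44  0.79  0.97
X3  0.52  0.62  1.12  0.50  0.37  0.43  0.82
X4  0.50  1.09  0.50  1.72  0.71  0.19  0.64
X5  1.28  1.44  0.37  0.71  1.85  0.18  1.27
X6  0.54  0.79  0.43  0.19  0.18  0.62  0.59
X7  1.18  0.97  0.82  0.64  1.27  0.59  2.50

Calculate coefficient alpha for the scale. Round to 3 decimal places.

coefficient alpha = 0.819

sum of item variances = 2.53 + 2.76 + 1.12 + 1.72 + 1.85 + 0.62 + 2.50 = 13.10
Sum of off-diagonal covariances = 15.40
σ²_total = 13.10 + 2 × 15.40 = 43.90
α = (k/(k−1))·(1 − sum of item variances/σ²_total) = (7/6)·(1 − 13.10/43.90) = 0.819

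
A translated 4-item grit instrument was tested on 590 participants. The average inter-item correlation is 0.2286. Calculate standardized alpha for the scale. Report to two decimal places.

α = 0.54

Standardized α = k·r̄ / (1 + (k−1)·r̄) = 4 × 0.2286 / (1 + 3 × 0.2286)
  = 0.9144 / 1.6858 = 0.54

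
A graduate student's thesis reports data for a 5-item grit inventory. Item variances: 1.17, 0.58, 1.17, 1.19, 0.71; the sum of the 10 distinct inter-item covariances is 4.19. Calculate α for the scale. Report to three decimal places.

α = 0.794

ΣVar(i) = 1.17 + 0.58 + 1.17 + 1.19 + 0.71 = 4.82
Sum of distinct covariances = 4.19
total variance = ΣVar(i) + 2·Σcov = 4.82 + 2 × 4.19 = 13.20
α = (5/4)·(1 − 4.82/13.20) = 0.794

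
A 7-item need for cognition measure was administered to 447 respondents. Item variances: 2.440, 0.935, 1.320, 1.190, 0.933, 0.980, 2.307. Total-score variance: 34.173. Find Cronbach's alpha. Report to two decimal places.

Σσᵢ² = 2.440 + 0.935 + 1.320 + 1.190 + 0.933 + 0.980 + 2.307 = 10.105
α = (k/(k−1))·(1 − Σσᵢ²/σ²_total) = (7/6)·(1 − 10.105/34.173) = 0.82

α = 0.82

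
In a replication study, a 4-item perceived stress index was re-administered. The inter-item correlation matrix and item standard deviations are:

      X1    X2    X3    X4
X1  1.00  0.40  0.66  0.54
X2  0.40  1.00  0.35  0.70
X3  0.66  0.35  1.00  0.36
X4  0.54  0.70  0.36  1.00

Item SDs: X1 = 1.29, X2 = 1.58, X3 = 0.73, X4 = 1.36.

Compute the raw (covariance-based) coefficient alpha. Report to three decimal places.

Σσ²ᵢ = 1.29² + 1.58² + 0.73² + 1.36² = 6.5430
Covariances σ_ij = r_ij · s_i · s_j:
  σ(X1,X2) = 0.40 × 1.29 × 1.58 = 0.8153
  σ(X1,X3) = 0.66 × 1.29 × 0.73 = 0.6215
  σ(X1,X4) = 0.54 × 1.29 × 1.36 = 0.9474
  σ(X2,X3) = 0.35 × 1.58 × 0.73 = 0.4037
  σ(X2,X4) = 0.70 × 1.58 × 1.36 = 1.5042
  σ(X3,X4) = 0.36 × 0.73 × 1.36 = 0.3574
σ²_T = Σσ²ᵢ + 2·Σσ_ij = 6.5430 + 2 × 4.6495 = 15.8420
α = (4/3)·(1 − 6.5430/15.8420) = 0.783

α = 0.783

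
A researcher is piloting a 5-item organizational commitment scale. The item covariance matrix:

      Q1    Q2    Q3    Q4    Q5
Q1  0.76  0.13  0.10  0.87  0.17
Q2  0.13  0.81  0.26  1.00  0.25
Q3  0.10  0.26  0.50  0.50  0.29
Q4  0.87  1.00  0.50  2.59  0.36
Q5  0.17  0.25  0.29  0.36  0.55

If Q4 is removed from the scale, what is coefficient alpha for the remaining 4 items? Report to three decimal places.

coefficient alpha = 0.637

Remaining items: Q1, Q2, Q3, Q5 (k = 4).
sum of item variances = 0.76 + 0.81 + 0.50 + 0.55 = 2.62
Var(T) = 2.62 + 2 × 1.20 = 5.02
α (item deleted) = (4/3)·(1 − 2.62/5.02) = 0.637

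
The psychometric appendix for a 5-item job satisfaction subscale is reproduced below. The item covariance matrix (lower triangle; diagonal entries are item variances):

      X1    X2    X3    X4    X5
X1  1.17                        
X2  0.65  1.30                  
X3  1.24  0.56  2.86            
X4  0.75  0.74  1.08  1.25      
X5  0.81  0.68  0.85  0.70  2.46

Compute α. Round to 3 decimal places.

α = 0.801

Σσᵢ² = 1.17 + 1.30 + 2.86 + 1.25 + 2.46 = 9.04
Σ_{i<j} σ_ij = 8.06
σ²_T = 9.04 + 2 × 8.06 = 25.16
α = (k/(k−1))·(1 − Σσᵢ²/σ²_T) = (5/4)·(1 − 9.04/25.16) = 0.801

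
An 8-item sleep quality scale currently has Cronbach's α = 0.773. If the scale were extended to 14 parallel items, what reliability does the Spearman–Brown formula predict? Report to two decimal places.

predicted reliability = 0.86

Length factor m = 14/8 = 1.7500
α' = m·α / (1 + (m−1)·α)
   = 14/8 × 0.773 / (1 + (14/8 − 1) × 0.773)
   = 1.3528 / 1.5797 = 0.86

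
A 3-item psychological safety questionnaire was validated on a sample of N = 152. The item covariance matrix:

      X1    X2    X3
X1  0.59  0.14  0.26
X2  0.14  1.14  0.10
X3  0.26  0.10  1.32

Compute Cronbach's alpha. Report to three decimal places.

ΣVar(i) = 0.59 + 1.14 + 1.32 = 3.05
Σ_{i<j} σ_ij = 0.50
σ²_T = 3.05 + 2 × 0.50 = 4.05
α = (k/(k−1))·(1 − ΣVar(i)/σ²_T) = (3/2)·(1 − 3.05/4.05) = 0.370

α = 0.370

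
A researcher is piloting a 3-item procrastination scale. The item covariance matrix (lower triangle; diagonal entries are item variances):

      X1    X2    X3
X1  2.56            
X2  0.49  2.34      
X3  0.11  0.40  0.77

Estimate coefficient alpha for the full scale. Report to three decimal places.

ΣVar(i) = 2.56 + 2.34 + 0.77 = 5.67
Sum of the distinct covariances = 1.00
total variance = 5.67 + 2 × 1.00 = 7.67
α = (k/(k−1))·(1 − ΣVar(i)/total variance) = (3/2)·(1 − 5.67/7.67) = 0.391

coefficient alpha = 0.391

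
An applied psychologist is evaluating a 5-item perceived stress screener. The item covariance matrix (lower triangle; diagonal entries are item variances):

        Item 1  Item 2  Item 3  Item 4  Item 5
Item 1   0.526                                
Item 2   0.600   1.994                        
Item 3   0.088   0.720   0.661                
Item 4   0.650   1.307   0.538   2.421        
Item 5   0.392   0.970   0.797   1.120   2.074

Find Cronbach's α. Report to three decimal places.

sum of item variances = 0.526 + 1.994 + 0.661 + 2.421 + 2.074 = 7.676
Σ_{i<j} σ_ij = 7.182
σ²_T = 7.676 + 2 × 7.182 = 22.040
α = (k/(k−1))·(1 − sum of item variances/σ²_T) = (5/4)·(1 − 7.676/22.040) = 0.815

Cronbach's α = 0.815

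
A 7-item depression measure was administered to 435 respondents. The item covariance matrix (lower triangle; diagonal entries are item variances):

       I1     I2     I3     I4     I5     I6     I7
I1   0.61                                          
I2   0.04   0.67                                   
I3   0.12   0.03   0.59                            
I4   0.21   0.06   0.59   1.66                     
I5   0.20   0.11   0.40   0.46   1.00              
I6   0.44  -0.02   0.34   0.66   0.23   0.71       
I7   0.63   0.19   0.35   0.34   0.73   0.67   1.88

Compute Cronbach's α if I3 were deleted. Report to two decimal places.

α = 0.72

Remaining items: I1, I2, I4, I5, I6, I7 (k = 6).
sum of item variances = 0.61 + 0.67 + 1.66 + 1.00 + 0.71 + 1.88 = 6.53
σ²_total = 6.53 + 2 × 4.95 = 16.43
α (item deleted) = (6/5)·(1 − 6.53/16.43) = 0.72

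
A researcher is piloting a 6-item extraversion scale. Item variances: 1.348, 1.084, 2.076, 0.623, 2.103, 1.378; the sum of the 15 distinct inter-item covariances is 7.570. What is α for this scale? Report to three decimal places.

Σσ²ᵢ = 1.348 + 1.084 + 2.076 + 0.623 + 2.103 + 1.378 = 8.612
Sum of distinct covariances = 7.570
σ²_T = Σσ²ᵢ + 2·Σcov = 8.612 + 2 × 7.570 = 23.752
α = (6/5)·(1 − 8.612/23.752) = 0.765

α = 0.765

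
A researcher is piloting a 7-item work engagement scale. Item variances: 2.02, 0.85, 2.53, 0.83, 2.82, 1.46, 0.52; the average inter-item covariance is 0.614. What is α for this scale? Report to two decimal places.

Σσᵢ² = 2.02 + 0.85 + 2.53 + 0.83 + 2.82 + 1.46 + 0.52 = 11.03
Sum of the 21 distinct covariances = 21 × 0.614 = 12.894
σ²_T = Σσᵢ² + 2·Σcov = 11.03 + 2 × 12.894 = 36.818
α = (7/6)·(1 − 11.03/36.818) = 0.82

α = 0.82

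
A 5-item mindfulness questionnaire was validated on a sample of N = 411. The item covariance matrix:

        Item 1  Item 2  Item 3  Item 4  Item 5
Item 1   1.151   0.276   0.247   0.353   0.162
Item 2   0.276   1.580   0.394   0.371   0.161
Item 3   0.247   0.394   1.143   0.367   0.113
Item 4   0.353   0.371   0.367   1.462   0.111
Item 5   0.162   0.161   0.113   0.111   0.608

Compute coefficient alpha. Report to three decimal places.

α = 0.578

Σσᵢ² = 1.151 + 1.580 + 1.143 + 1.462 + 0.608 = 5.944
Sum of the distinct covariances = 2.555
Var(T) = 5.944 + 2 × 2.555 = 11.054
α = (k/(k−1))·(1 − Σσᵢ²/Var(T)) = (5/4)·(1 − 5.944/11.054) = 0.578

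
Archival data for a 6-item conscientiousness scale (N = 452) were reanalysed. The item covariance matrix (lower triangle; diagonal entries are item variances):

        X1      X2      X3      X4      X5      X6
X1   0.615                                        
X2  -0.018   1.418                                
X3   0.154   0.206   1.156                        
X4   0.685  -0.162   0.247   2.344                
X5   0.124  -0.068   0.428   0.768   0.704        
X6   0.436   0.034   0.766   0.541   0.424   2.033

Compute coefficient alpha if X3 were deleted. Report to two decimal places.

Remaining items: X1, X2, X4, X5, X6 (k = 5).
Σσᵢ² = 0.615 + 1.418 + 2.344 + 0.704 + 2.033 = 7.114
total variance = 7.114 + 2 × 2.764 = 12.642
α (item deleted) = (5/4)·(1 − 7.114/12.642) = 0.55

α = 0.55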